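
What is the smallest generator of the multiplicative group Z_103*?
g = 5. For each prime q|102: 5^{51}≡102, 5^{34}≡56, 5^{6}≡72, none ≡ 1, so ord_103(5) = 102 and 5 is a primitive root.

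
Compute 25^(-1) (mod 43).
Since 43 is prime, by Fermat 25^(-1) ≡ 25^{41} ≡ 31 (mod 43). Verify: 25 × 31 = 775 ≡ 1 (mod 43)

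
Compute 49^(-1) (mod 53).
Since 53 is prime, by Fermat 49^(-1) ≡ 49^{51} ≡ 13 (mod 53). Verify: 49 × 13 = 637 ≡ 1 (mod 53)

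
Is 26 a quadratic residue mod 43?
By Euler's criterion: 26^{21} ≡ 42 mod 43. Since this equals -1 (≡ 42), 26 is not a QR.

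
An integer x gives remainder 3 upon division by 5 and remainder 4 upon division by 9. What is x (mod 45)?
M = 5 × 9 = 45. M₁ = 9, y₁ ≡ 4 (mod 5). M₂ = 5, y₂ ≡ 2 (mod 9). x = 3×9×4 + 4×5×2 ≡ 13 (mod 45)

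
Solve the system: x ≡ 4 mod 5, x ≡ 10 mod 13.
M = 5 × 13 = 65. M₁ = 13, y₁ ≡ 2 mod 5. M₂ = 5, y₂ ≡ 8 mod 13. x = 4×13×2 + 10×5×8 ≡ 49 mod 65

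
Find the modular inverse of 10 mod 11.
Since 11 is prime, by Fermat 10^(-1) ≡ 10^{9} ≡ 10 (mod 11). Verify: 10 × 10 = 100 ≡ 1 (mod 11)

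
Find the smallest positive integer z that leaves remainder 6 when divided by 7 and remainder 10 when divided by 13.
M = 7 × 13 = 91. M₁ = 13, y₁ ≡ 6 (mod 7). M₂ = 7, y₂ ≡ 2 (mod 13). z = 6×13×6 + 10×7×2 ≡ 62 (mod 91)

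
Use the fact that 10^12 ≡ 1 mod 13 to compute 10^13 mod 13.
By Fermat: 10^{12} ≡ 1 mod 13. So 10^{13} = 10^{12} · 10^{1} ≡ 10^{1} ≡ 10 mod 13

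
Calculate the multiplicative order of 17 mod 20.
Powers of 17 mod 20: 17^1≡17, 17^2≡9, 17^3≡13, 17^4≡1. Order = 4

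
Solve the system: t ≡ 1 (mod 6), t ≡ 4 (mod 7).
M = 6 × 7 = 42. M₁ = 7, y₁ ≡ 1 (mod 6). M₂ = 6, y₂ ≡ 6 (mod 7). t = 1×7×1 + 4×6×6 ≡ 25 (mod 42)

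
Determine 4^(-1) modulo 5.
Since 5 is prime, by Fermat 4^(-1) ≡ 4^{3} ≡ 4 (mod 5). Verify: 4 × 4 = 16 ≡ 1 (mod 5)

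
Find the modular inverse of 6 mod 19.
Since 19 is prime, by Fermat 6^(-1) ≡ 6^{17} ≡ 16 mod 19. Verify: 6 × 16 = 96 ≡ 1 mod 19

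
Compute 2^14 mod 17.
By repeated squaring mod 17: 2^{1}≡2, 2^{2}≡4, 2^{4}≡16, 2^{8}≡1. Then 2^{14} = 2^{8+4+2} ≡ 1 × 16 × 4 ≡ 13 mod 17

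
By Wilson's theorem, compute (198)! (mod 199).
By Wilson's theorem, (198)! ≡ -1 ≡ 198 (mod 199)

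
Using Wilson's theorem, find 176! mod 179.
(178)! = (176)! × (177) × (178) ≡ -1 (mod 179). So (176)! ≡ -1 × [(178)(177)]^(-1) ≡ 89 (mod 179)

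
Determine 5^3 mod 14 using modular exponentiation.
5^{3} = 125 ≡ 13 mod 14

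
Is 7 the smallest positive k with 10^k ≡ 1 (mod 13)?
Powers of 10 mod 13: 10^1≡10, 10^2≡9, 10^3≡12, 10^4≡3, 10^5≡4, 10^6≡1. Already 10^6≡1, so the order is 6 < 7. No, the actual order is 6.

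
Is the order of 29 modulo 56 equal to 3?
Powers of 29 mod 56: 29^1≡29, 29^2≡1. Already 29^2≡1, so the order is 2 < 3. No, the actual order is 2.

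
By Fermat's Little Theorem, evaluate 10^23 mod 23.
By Fermat: 10^{22} ≡ 1 (mod 23). So 10^{23} = 10^{22} · 10^{1} ≡ 10^{1} ≡ 10 (mod 23)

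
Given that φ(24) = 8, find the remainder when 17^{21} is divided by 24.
By Euler: 17^{8} ≡ 1 mod 24 since gcd(17, 24) = 1. 21 = 2×8 + 5. So 17^{21} ≡ 17^{5} ≡ 17 mod 24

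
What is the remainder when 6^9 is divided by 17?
By repeated squaring (mod 17): 6^{1}≡6, 6^{2}≡2, 6^{4}≡4, 6^{8}≡16. Then 6^{9} = 6^{8+1} ≡ 16 × 6 ≡ 11 (mod 17)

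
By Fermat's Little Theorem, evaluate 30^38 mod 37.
By Fermat: 30^{36} ≡ 1 (mod 37). So 30^{38} = 30^{36} · 30^{2} ≡ 30^{2} ≡ 12 (mod 37)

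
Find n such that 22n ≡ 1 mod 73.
Since 73 is prime, by Fermat 22^(-1) ≡ 22^{71} ≡ 10 mod 73. Verify: 22 × 10 = 220 ≡ 1 mod 73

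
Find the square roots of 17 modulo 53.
The square roots of 17 mod 53 are 21 and 32. Verify: 21² = 441 ≡ 17 mod 53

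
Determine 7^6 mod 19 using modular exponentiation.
By repeated squaring mod 19: 7^{1}≡7, 7^{2}≡11, 7^{4}≡7. Then 7^{6} = 7^{4+2} ≡ 7 × 11 ≡ 1 mod 19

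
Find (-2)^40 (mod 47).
By repeated squaring (mod 47): (-2)^{1}≡45, (-2)^{2}≡4, (-2)^{4}≡16, (-2)^{8}≡21, (-2)^{16}≡18, (-2)^{32}≡42. Then (-2)^{40} = (-2)^{32+8} ≡ 42 × 21 ≡ 36 (mod 47)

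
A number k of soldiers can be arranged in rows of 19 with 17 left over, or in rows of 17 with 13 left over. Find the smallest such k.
M = 19 × 17 = 323. M₁ = 17, y₁ ≡ 9 (mod 19). M₂ = 19, y₂ ≡ 9 (mod 17). k = 17×17×9 + 13×19×9 ≡ 302 (mod 323)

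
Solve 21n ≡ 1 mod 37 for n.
Since 37 is prime, by Fermat 21^(-1) ≡ 21^{35} ≡ 30 mod 37. Verify: 21 × 30 = 630 ≡ 1 mod 37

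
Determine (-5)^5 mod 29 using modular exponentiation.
By repeated squaring mod 29: (-5)^{1}≡24, (-5)^{2}≡25, (-5)^{4}≡16. Then (-5)^{5} = (-5)^{4+1} ≡ 16 × 24 ≡ 7 mod 29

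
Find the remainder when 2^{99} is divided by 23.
By Fermat: 2^{22} ≡ 1 (mod 23). 99 = 4×22 + 11. So 2^{99} ≡ 2^{11} ≡ 1 (mod 23)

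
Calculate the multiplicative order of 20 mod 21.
Powers of 20 mod 21: 20^1≡20, 20^2≡1. ord_21(20) = 2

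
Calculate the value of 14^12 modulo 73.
By repeated squaring mod 73: 14^{1}≡14, 14^{2}≡50, 14^{4}≡18, 14^{8}≡32. Then 14^{12} = 14^{8+4} ≡ 32 × 18 ≡ 65 mod 73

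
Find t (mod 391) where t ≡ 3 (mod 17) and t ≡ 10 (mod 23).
M = 17 × 23 = 391. M₁ = 23, y₁ ≡ 3 (mod 17). M₂ = 17, y₂ ≡ 19 (mod 23). t = 3×23×3 + 10×17×19 ≡ 309 (mod 391)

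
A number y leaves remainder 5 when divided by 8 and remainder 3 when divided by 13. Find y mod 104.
M = 8 × 13 = 104. M₁ = 13, y₁ ≡ 5 mod 8. M₂ = 8, y₂ ≡ 5 mod 13. y = 5×13×5 + 3×8×5 ≡ 29 mod 104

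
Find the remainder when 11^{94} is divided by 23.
By Fermat: 11^{22} ≡ 1 mod 23. 94 = 4×22 + 6. So 11^{94} ≡ 11^{6} ≡ 9 mod 23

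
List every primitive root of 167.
There are φ(166) = 82 primitive roots mod 167: {5, 10, 13, 15, 17, 20, 23, 26, 30, 34, 35, 37, 39, 40, 41, 43, 45, 46, 51, 52, 53, 55, 59, 60, 67, 68, 69, 70, 71, 73, 74, 78, 79, 80, 82, 83, 86, 90, 91, 92, 95, 101, 102, 103, 104, 105, 106, 109, 110, 111, 113, 117, 118, 119, 120, 123, 125, 129, 131, 134, 135, 136, 138, 139, 140, 142, 143, 145, 146, 148, 149, 151, 153, 155, 156, 158, 159, 160, 161, 163, 164, 165}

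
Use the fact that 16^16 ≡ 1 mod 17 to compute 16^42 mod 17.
By Fermat: 16^{16} ≡ 1 mod 17. 42 = 2×16 + 10. So 16^{42} ≡ 16^{10} ≡ 1 mod 17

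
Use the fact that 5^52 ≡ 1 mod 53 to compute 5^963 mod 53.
By Fermat: 5^{52} ≡ 1 mod 53. 963 ≡ 27 mod 52. So 5^{963} ≡ 5^{27} ≡ 48 mod 53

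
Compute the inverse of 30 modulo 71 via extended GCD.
Extended GCD: 30(-26) + 71(11) = 1. So 30^(-1) ≡ -26 ≡ 45 mod 71. Verify: 30 × 45 = 1350 ≡ 1 mod 71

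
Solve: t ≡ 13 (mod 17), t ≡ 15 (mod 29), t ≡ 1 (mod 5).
M = 17 × 29 × 5 = 2465. M₁ = 145, y₁ ≡ 2 (mod 17). M₂ = 85, y₂ ≡ 14 (mod 29). M₃ = 493, y₃ ≡ 2 (mod 5). t = 13×145×2 + 15×85×14 + 1×493×2 ≡ 421 (mod 2465)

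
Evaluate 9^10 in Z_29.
By repeated squaring (mod 29): 9^{1}≡9, 9^{2}≡23, 9^{4}≡7, 9^{8}≡20. Then 9^{10} = 9^{8+2} ≡ 20 × 23 ≡ 25 (mod 29)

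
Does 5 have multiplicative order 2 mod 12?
Powers of 5 mod 12: 5^1≡5, 5^2≡1. First k with 5^k≡1 is k=2. Yes, ord_12(5) = 2.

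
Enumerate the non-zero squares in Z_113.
QRs mod 113: {1, 2, 4, 7, 8, 9, 11, 13, 14, 15, 16, 18, 22, 25, 26, 28, 30, 31, 32, 36, 41, 44, 49, 50, 51, 52, 53, 56, 57, 60, 61, 62, 63, 64, 69, 72, 77, 81, 82, 83, 85, 87, 88, 91, 95, 97, 98, 99, 100, 102, 104, 105, 106, 109, 111, 112}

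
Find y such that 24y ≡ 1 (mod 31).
Since 31 is prime, by Fermat 24^(-1) ≡ 24^{29} ≡ 22 (mod 31). Verify: 24 × 22 = 528 ≡ 1 (mod 31)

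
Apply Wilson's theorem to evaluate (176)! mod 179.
(178)! = (176)! × (177) × (178) ≡ -1 mod 179. So (176)! ≡ -1 × [(178)(177)]^(-1) ≡ 89 mod 179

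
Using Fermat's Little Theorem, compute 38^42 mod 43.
By Fermat's Little Theorem, 38^{42} ≡ 1 (mod 43) since 43 is prime and gcd(38, 43) = 1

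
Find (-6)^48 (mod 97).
By repeated squaring (mod 97): (-6)^{1}≡91, (-6)^{2}≡36, (-6)^{4}≡35, (-6)^{8}≡61, (-6)^{16}≡35, (-6)^{32}≡61. Then (-6)^{48} = (-6)^{32+16} ≡ 61 × 35 ≡ 1 (mod 97)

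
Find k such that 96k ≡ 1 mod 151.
Since 151 is prime, by Fermat 96^(-1) ≡ 96^{149} ≡ 140 mod 151. Verify: 96 × 140 = 13440 ≡ 1 mod 151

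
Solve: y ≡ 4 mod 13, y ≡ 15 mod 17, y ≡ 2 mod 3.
M = 13 × 17 × 3 = 663. M₁ = 51, y₁ ≡ 12 mod 13. M₂ = 39, y₂ ≡ 7 mod 17. M₃ = 221, y₃ ≡ 2 mod 3. y = 4×51×12 + 15×39×7 + 2×221×2 ≡ 134 mod 663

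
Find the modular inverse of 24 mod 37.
Since 37 is prime, by Fermat 24^(-1) ≡ 24^{35} ≡ 17 mod 37. Verify: 24 × 17 = 408 ≡ 1 mod 37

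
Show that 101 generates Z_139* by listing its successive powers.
101^1, 101^2, ..., 101^{138} mod 139: [101, 54, 33, 136, 114, 116, 40, 9, 75, 69, 19, 112, 53, 71, 82, 81, 119, 65, 32, 35, 60, 83, 43, 34, 98, 29, 10, 37, 123, 52, 109, 28, 48, 122, 90, 55, 134, 51, 8, 113, 15, 125, 115, 78, 94, 42, 72, 44, 135, 13, 62, 7, 12, 100, 92, 118, 103, 117, 2, 63, 108, 66, 133, 89, 93, 80, 18, 11, 138, 38, 85, 106, 3, 25, 23, 99, 130, 64, 70, 120, 27, 86, 68, 57, 58, 20, 74, 107, 104, 79, 56, 96, 105, 41, 110, 129, 102, 16, 87, 30, 111, 91, 17, 49, 84, 5, 88, 131, 26, 124, 14, 24, 61, 45, 97, 67, 95, 4, 126, 77, 132, 127, 39, 47, 21, 36, 22, 137, 76, 31, 73, 6, 50, 46, 59, 121, 128, 1]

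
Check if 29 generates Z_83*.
29^{41} ≡ 1 (mod 83) and 41 < 82, so ord_83(29) = 41 ≠ 82 and 29 is not a primitive root.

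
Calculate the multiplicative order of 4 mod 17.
Powers of 4 mod 17: 4^1≡4, 4^2≡16, 4^3≡13, 4^4≡1. So the order of 4 is 4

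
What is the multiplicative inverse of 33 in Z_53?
Since 53 is prime, by Fermat 33^(-1) ≡ 33^{51} ≡ 45 mod 53. Verify: 33 × 45 = 1485 ≡ 1 mod 53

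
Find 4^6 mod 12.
By repeated squaring mod 12: 4^{1}≡4, 4^{2}≡4, 4^{4}≡4. Then 4^{6} = 4^{4+2} ≡ 4 × 4 ≡ 4 mod 12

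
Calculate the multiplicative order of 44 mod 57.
Powers of 44 mod 57: 44^1≡44, 44^2≡55, 44^3≡26, 44^4≡4, 44^5≡5, 44^6≡49, 44^7≡47, 44^8≡16, 44^9≡20, 44^10≡25, 44^11≡17, 44^12≡7, 44^13≡23, 44^14≡43, 44^15≡11, 44^16≡28, 44^17≡35, 44^18≡1. So the order of 44 is 18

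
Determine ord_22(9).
Powers of 9 mod 22: 9^1≡9, 9^2≡15, 9^3≡3, 9^4≡5, 9^5≡1. ord_22(9) = 5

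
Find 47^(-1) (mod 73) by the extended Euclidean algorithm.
Extended GCD: 47(14) + 73(-9) = 1. So 47^(-1) ≡ 14 (mod 73). Verify: 47 × 14 = 658 ≡ 1 (mod 73)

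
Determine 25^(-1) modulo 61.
Since 61 is prime, by Fermat 25^(-1) ≡ 25^{59} ≡ 22 (mod 61). Verify: 25 × 22 = 550 ≡ 1 (mod 61)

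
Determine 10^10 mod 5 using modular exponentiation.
By repeated squaring mod 5: 10^{1}≡0, 10^{2}≡0, 10^{4}≡0, 10^{8}≡0. Then 10^{10} = 10^{8+2} ≡ 0 × 0 ≡ 0 mod 5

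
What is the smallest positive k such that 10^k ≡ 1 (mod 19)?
Powers of 10 mod 19: 10^1≡10, 10^2≡5, 10^3≡12, 10^4≡6, 10^5≡3, 10^6≡11, 10^7≡15, 10^8≡17, 10^9≡18, 10^10≡9, 10^11≡14, 10^12≡7, 10^13≡13, 10^14≡16, 10^15≡8, 10^16≡4, 10^17≡2, 10^18≡1. Order = 18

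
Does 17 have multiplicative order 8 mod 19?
Powers of 17 mod 19: 17^1≡17, 17^2≡4, 17^3≡11, 17^4≡16, 17^5≡6, 17^6≡7, 17^7≡5, 17^8≡9, 17^9≡1. 17^8≡9≢1, so ord ≠ 8. No, the actual order is 9.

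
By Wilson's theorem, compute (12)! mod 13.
By Wilson's theorem, (12)! ≡ -1 ≡ 12 mod 13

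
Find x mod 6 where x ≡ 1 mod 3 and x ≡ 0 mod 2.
M = 3 × 2 = 6. M₁ = 2, y₁ ≡ 2 mod 3. M₂ = 3, y₂ ≡ 1 mod 2. x = 1×2×2 + 0×3×1 ≡ 4 mod 6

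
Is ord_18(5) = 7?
Powers of 5 mod 18: 5^1≡5, 5^2≡7, 5^3≡17, 5^4≡13, 5^5≡11, 5^6≡1. Already 5^6≡1, so the order is 6 < 7. No, the actual order is 6.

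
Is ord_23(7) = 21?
Powers of 7 mod 23: 7^1≡7, 7^2≡3, 7^3≡21, 7^4≡9, 7^5≡17, 7^6≡4, 7^7≡5, 7^8≡12, 7^9≡15, 7^10≡13, 7^11≡22, 7^12≡16, 7^13≡20, 7^14≡2, 7^15≡14, 7^16≡6, 7^17≡19, 7^18≡18, 7^19≡11, 7^20≡8, 7^21≡10, 7^22≡1. 7^21≡10≢1, so ord ≠ 21. No, the actual order is 22.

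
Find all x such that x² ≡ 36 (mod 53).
The square roots of 36 mod 53 are 47 and 6. Verify: 47² = 2209 ≡ 36 (mod 53)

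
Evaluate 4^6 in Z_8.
By repeated squaring mod 8: 4^{1}≡4, 4^{2}≡0, 4^{4}≡0. Then 4^{6} = 4^{4+2} ≡ 0 × 0 ≡ 0 mod 8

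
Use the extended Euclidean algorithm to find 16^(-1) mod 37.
Extended GCD: 16(7) + 37(-3) = 1. So 16^(-1) ≡ 7 (mod 37). Verify: 16 × 7 = 112 ≡ 1 (mod 37)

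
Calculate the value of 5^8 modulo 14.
By repeated squaring mod 14: 5^{1}≡5, 5^{2}≡11, 5^{4}≡9, 5^{8}≡11. So 5^{8} ≡ 11 mod 14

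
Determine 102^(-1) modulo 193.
Since 193 is prime, by Fermat 102^(-1) ≡ 102^{191} ≡ 123 mod 193. Verify: 102 × 123 = 12546 ≡ 1 mod 193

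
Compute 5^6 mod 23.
By repeated squaring (mod 23): 5^{1}≡5, 5^{2}≡2, 5^{4}≡4. Then 5^{6} = 5^{4+2} ≡ 4 × 2 ≡ 8 (mod 23)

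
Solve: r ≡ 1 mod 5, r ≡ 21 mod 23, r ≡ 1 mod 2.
M = 5 × 23 × 2 = 230. M₁ = 46, y₁ ≡ 1 mod 5. M₂ = 10, y₂ ≡ 7 mod 23. M₃ = 115, y₃ ≡ 1 mod 2. r = 1×46×1 + 21×10×7 + 1×115×1 ≡ 21 mod 230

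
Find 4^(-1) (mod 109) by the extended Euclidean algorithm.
Extended GCD: 4(-27) + 109(1) = 1. So 4^(-1) ≡ -27 ≡ 82 (mod 109). Verify: 4 × 82 = 328 ≡ 1 (mod 109)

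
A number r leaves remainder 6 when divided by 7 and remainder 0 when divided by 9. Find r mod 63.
M = 7 × 9 = 63. M₁ = 9, y₁ ≡ 4 mod 7. M₂ = 7, y₂ ≡ 4 mod 9. r = 6×9×4 + 0×7×4 ≡ 27 mod 63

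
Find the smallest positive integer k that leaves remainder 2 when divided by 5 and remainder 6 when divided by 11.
M = 5 × 11 = 55. M₁ = 11, y₁ ≡ 1 mod 5. M₂ = 5, y₂ ≡ 9 mod 11. k = 2×11×1 + 6×5×9 ≡ 17 mod 55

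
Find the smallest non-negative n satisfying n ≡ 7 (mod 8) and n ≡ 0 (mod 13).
M = 8 × 13 = 104. M₁ = 13, y₁ ≡ 5 (mod 8). M₂ = 8, y₂ ≡ 5 (mod 13). n = 7×13×5 + 0×8×5 ≡ 39 (mod 104)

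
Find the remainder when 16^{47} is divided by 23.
By Fermat: 16^{22} ≡ 1 (mod 23). 47 = 2×22 + 3. So 16^{47} ≡ 16^{3} ≡ 2 (mod 23)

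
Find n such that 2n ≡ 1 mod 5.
Since 5 is prime, by Fermat 2^(-1) ≡ 2^{3} ≡ 3 mod 5. Verify: 2 × 3 = 6 ≡ 1 mod 5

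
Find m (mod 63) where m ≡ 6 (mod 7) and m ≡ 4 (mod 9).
M = 7 × 9 = 63. M₁ = 9, y₁ ≡ 4 (mod 7). M₂ = 7, y₂ ≡ 4 (mod 9). m = 6×9×4 + 4×7×4 ≡ 13 (mod 63)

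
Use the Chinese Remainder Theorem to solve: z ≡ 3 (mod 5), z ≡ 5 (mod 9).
M = 5 × 9 = 45. M₁ = 9, y₁ ≡ 4 (mod 5). M₂ = 5, y₂ ≡ 2 (mod 9). z = 3×9×4 + 5×5×2 ≡ 23 (mod 45)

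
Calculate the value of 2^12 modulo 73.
By repeated squaring mod 73: 2^{1}≡2, 2^{2}≡4, 2^{4}≡16, 2^{8}≡37. Then 2^{12} = 2^{8+4} ≡ 37 × 16 ≡ 8 mod 73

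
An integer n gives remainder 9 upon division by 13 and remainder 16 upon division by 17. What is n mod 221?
M = 13 × 17 = 221. M₁ = 17, y₁ ≡ 10 mod 13. M₂ = 13, y₂ ≡ 4 mod 17. n = 9×17×10 + 16×13×4 ≡ 152 mod 221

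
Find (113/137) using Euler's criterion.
(113/137) = 113^{68} mod 137 = -1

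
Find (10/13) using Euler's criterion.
(10/13) = 10^{6} mod 13 = 1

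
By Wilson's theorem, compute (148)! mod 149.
By Wilson's theorem, (148)! ≡ -1 ≡ 148 mod 149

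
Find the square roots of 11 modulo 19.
The square roots of 11 mod 19 are 7 and 12. Verify: 7² = 49 ≡ 11 mod 19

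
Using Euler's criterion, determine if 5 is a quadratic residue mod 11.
By Euler's criterion: 5^{5} ≡ 1 mod 11. Since this equals 1, 5 is a QR.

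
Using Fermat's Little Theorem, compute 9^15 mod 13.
By Fermat: 9^{12} ≡ 1 (mod 13). So 9^{15} = 9^{12} · 9^{3} ≡ 9^{3} ≡ 1 (mod 13)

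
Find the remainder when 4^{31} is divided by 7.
By Fermat: 4^{6} ≡ 1 mod 7. 31 = 5×6 + 1. So 4^{31} ≡ 4^{1} ≡ 4 mod 7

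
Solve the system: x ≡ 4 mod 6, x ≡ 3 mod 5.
M = 6 × 5 = 30. M₁ = 5, y₁ ≡ 5 mod 6. M₂ = 6, y₂ ≡ 1 mod 5. x = 4×5×5 + 3×6×1 ≡ 28 mod 30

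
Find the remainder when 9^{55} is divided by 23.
By Fermat: 9^{22} ≡ 1 mod 23. 55 = 2×22 + 11. So 9^{55} ≡ 9^{11} ≡ 1 mod 23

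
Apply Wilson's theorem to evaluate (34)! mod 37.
(36)! = (34)! × (35) × (36) ≡ -1 (mod 37). So (34)! ≡ -1 × [(36)(35)]^(-1) ≡ 18 (mod 37)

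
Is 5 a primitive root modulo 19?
5^{9} ≡ 1 mod 19 and 9 < 18, so ord_19(5) = 9 ≠ 18 and 5 is not a primitive root.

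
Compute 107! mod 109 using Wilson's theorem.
(108)! = (107)! × (108) ≡ -1 mod 109. So (107)! ≡ -1 × (108)^(-1) ≡ (-1)×(-1) = 1 mod 109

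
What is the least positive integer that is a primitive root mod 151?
g = 6. For each prime q|150: 6^{75}≡150, 6^{50}≡32, 6^{30}≡59, none ≡ 1, so ord_151(6) = 150 and 6 is a primitive root.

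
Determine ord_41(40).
Powers of 40 mod 41: 40^1≡40, 40^2≡1. Order = 2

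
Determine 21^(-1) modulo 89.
Since 89 is prime, by Fermat 21^(-1) ≡ 21^{87} ≡ 17 (mod 89). Verify: 21 × 17 = 357 ≡ 1 (mod 89)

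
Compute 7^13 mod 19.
By repeated squaring mod 19: 7^{1}≡7, 7^{2}≡11, 7^{4}≡7, 7^{8}≡11. Then 7^{13} = 7^{8+4+1} ≡ 11 × 7 × 7 ≡ 7 mod 19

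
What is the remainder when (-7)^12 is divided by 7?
By repeated squaring mod 7: (-7)^{1}≡0, (-7)^{2}≡0, (-7)^{4}≡0, (-7)^{8}≡0. Then (-7)^{12} = (-7)^{8+4} ≡ 0 × 0 ≡ 0 mod 7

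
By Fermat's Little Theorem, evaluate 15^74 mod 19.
By Fermat: 15^{18} ≡ 1 (mod 19). 74 = 4×18 + 2. So 15^{74} ≡ 15^{2} ≡ 16 (mod 19)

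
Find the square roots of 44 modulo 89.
The square roots of 44 mod 89 are 20 and 69. Verify: 20² = 400 ≡ 44 mod 89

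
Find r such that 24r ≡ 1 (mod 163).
Since 163 is prime, by Fermat 24^(-1) ≡ 24^{161} ≡ 34 (mod 163). Verify: 24 × 34 = 816 ≡ 1 (mod 163)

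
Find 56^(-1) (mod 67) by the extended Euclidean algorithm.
Extended GCD: 56(6) + 67(-5) = 1. So 56^(-1) ≡ 6 (mod 67). Verify: 56 × 6 = 336 ≡ 1 (mod 67)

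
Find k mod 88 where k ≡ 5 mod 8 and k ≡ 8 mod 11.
M = 8 × 11 = 88. M₁ = 11, y₁ ≡ 3 mod 8. M₂ = 8, y₂ ≡ 7 mod 11. k = 5×11×3 + 8×8×7 ≡ 85 mod 88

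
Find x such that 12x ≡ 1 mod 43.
Since 43 is prime, by Fermat 12^(-1) ≡ 12^{41} ≡ 18 mod 43. Verify: 12 × 18 = 216 ≡ 1 mod 43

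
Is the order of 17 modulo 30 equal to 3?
Powers of 17 mod 30: 17^1≡17, 17^2≡19, 17^3≡23, 17^4≡1. 17^3≡23≢1, so ord ≠ 3. No, the actual order is 4.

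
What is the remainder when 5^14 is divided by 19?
By repeated squaring (mod 19): 5^{1}≡5, 5^{2}≡6, 5^{4}≡17, 5^{8}≡4. Then 5^{14} = 5^{8+4+2} ≡ 4 × 17 × 6 ≡ 9 (mod 19)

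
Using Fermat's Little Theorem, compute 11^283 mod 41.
By Fermat: 11^{40} ≡ 1 (mod 41). 283 ≡ 3 (mod 40). So 11^{283} ≡ 11^{3} ≡ 19 (mod 41)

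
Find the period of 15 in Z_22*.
Powers of 15 mod 22: 15^1≡15, 15^2≡5, 15^3≡9, 15^4≡3, 15^5≡1. So the order of 15 is 5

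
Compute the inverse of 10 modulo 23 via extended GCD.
Extended GCD: 10(7) + 23(-3) = 1. So 10^(-1) ≡ 7 (mod 23). Verify: 10 × 7 = 70 ≡ 1 (mod 23)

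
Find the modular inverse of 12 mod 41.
Since 41 is prime, by Fermat 12^(-1) ≡ 12^{39} ≡ 24 mod 41. Verify: 12 × 24 = 288 ≡ 1 mod 41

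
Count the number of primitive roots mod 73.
Number of primitive roots mod 73 = φ(p-1) = φ(72) = 24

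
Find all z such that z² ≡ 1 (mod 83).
The square roots of 1 mod 83 are 1 and 82. Verify: 1² = 1 ≡ 1 (mod 83)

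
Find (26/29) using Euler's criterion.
(26/29) = 26^{14} mod 29 = -1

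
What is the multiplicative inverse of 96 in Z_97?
Since 97 is prime, by Fermat 96^(-1) ≡ 96^{95} ≡ 96 (mod 97). Verify: 96 × 96 = 9216 ≡ 1 (mod 97)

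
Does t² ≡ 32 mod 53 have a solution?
By Euler's criterion: 32^{26} ≡ 52 mod 53. Since this equals -1 (≡ 52), 32 is not a QR.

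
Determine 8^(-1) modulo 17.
Since 17 is prime, by Fermat 8^(-1) ≡ 8^{15} ≡ 15 mod 17. Verify: 8 × 15 = 120 ≡ 1 mod 17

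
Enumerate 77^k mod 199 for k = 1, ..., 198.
77^1, 77^2, ..., 77^{198} mod 199: [77, 158, 27, 89, 87, 132, 15, 160, 181, 7, 141, 111, 189, 26, 12, 128, 105, 125, 73, 49, 191, 180, 129, 182, 84, 100, 138, 79, 113, 144, 143, 66, 107, 80, 190, 103, 170, 155, 194, 13, 6, 64, 152, 162, 136, 124, 195, 90, 164, 91, 42, 50, 69, 139, 156, 72, 171, 33, 153, 40, 95, 151, 85, 177, 97, 106, 3, 32, 76, 81, 68, 62, 197, 45, 82, 145, 21, 25, 134, 169, 78, 36, 185, 116, 176, 20, 147, 175, 142, 188, 148, 53, 101, 16, 38, 140, 34, 31, 198, 122, 41, 172, 110, 112, 67, 184, 39, 18, 192, 58, 88, 10, 173, 187, 71, 94, 74, 126, 150, 8, 19, 70, 17, 115, 99, 61, 120, 86, 55, 56, 133, 92, 119, 9, 96, 29, 44, 5, 186, 193, 135, 47, 37, 63, 75, 4, 109, 35, 108, 157, 149, 130, 60, 43, 127, 28, 166, 46, 159, 104, 48, 114, 22, 102, 93, 196, 167, 123, 118, 131, 137, 2, 154, 117, 54, 178, 174, 65, 30, 121, 163, 14, 83, 23, 179, 52, 24, 57, 11, 51, 146, 98, 183, 161, 59, 165, 168, 1]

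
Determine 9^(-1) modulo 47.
Since 47 is prime, by Fermat 9^(-1) ≡ 9^{45} ≡ 21 mod 47. Verify: 9 × 21 = 189 ≡ 1 mod 47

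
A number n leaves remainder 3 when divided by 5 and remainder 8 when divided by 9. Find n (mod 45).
M = 5 × 9 = 45. M₁ = 9, y₁ ≡ 4 (mod 5). M₂ = 5, y₂ ≡ 2 (mod 9). n = 3×9×4 + 8×5×2 ≡ 8 (mod 45)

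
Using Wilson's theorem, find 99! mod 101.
(100)! = (99)! × (100) ≡ -1 mod 101. So (99)! ≡ -1 × (100)^(-1) ≡ (-1)×(-1) = 1 mod 101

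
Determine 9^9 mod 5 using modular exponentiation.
Using Fermat: 9^{4} ≡ 1 (mod 5). 9 ≡ 1 (mod 4). So 9^{9} ≡ 9^{1} ≡ 4 (mod 5)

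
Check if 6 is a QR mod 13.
By Euler's criterion: 6^{6} ≡ 12 mod 13. Since this equals -1 (≡ 12), 6 is not a QR.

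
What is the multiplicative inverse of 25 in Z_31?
Since 31 is prime, by Fermat 25^(-1) ≡ 25^{29} ≡ 5 (mod 31). Verify: 25 × 5 = 125 ≡ 1 (mod 31)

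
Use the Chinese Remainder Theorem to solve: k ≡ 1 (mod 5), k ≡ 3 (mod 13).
M = 5 × 13 = 65. M₁ = 13, y₁ ≡ 2 (mod 5). M₂ = 5, y₂ ≡ 8 (mod 13). k = 1×13×2 + 3×5×8 ≡ 16 (mod 65)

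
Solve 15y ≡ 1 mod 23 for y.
Since 23 is prime, by Fermat 15^(-1) ≡ 15^{21} ≡ 20 mod 23. Verify: 15 × 20 = 300 ≡ 1 mod 23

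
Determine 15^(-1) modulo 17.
Since 17 is prime, by Fermat 15^(-1) ≡ 15^{15} ≡ 8 (mod 17). Verify: 15 × 8 = 120 ≡ 1 (mod 17)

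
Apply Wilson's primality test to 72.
(71)! mod 72 = 0. Since 0 ≢ -1 (mod 72), 72 is not prime.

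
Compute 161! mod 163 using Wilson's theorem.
(162)! = (161)! × (162) ≡ -1 mod 163. So (161)! ≡ -1 × (162)^(-1) ≡ (-1)×(-1) = 1 mod 163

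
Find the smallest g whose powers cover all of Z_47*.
g = 5. For each prime q|46: 5^{23}≡46, 5^{2}≡25, none ≡ 1, so ord_47(5) = 46 and 5 is a primitive root.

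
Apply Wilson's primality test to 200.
(199)! mod 200 = 0. Since 0 ≢ -1 mod 200, 200 is not prime.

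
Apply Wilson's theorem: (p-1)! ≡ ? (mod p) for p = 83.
By Wilson's theorem, (82)! ≡ -1 ≡ 82 mod 83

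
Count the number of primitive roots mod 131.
Number of primitive roots mod 131 = φ(p-1) = φ(130) = 48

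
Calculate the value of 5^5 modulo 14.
By repeated squaring (mod 14): 5^{1}≡5, 5^{2}≡11, 5^{4}≡9. Then 5^{5} = 5^{4+1} ≡ 9 × 5 ≡ 3 (mod 14)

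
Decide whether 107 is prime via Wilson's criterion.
(106)! mod 107 = 106. Since 106 ≡ -1 (mod 107), 107 is prime.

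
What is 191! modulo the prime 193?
(192)! = (191)! × (192) ≡ -1 mod 193. So (191)! ≡ -1 × (192)^(-1) ≡ (-1)×(-1) = 1 mod 193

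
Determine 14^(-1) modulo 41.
Since 41 is prime, by Fermat 14^(-1) ≡ 14^{39} ≡ 3 mod 41. Verify: 14 × 3 = 42 ≡ 1 mod 41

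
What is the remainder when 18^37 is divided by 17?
Using Fermat: 18^{16} ≡ 1 mod 17. 37 ≡ 5 mod 16. So 18^{37} ≡ 18^{5} ≡ 1 mod 17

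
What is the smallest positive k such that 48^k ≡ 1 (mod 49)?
Powers of 48 mod 49: 48^1≡48, 48^2≡1. Order = 2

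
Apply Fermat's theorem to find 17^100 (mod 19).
By Fermat: 17^{18} ≡ 1 (mod 19). 100 = 5×18 + 10. So 17^{100} ≡ 17^{10} ≡ 17 (mod 19)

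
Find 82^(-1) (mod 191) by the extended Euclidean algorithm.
Extended GCD: 82(7) + 191(-3) = 1. So 82^(-1) ≡ 7 (mod 191). Verify: 82 × 7 = 574 ≡ 1 (mod 191)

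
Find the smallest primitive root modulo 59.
g = 2. For each prime q|58: 2^{29}≡58, 2^{2}≡4, none ≡ 1, so ord_59(2) = 58 and 2 is a primitive root.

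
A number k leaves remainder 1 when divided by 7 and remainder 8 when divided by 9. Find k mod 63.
M = 7 × 9 = 63. M₁ = 9, y₁ ≡ 4 mod 7. M₂ = 7, y₂ ≡ 4 mod 9. k = 1×9×4 + 8×7×4 ≡ 8 mod 63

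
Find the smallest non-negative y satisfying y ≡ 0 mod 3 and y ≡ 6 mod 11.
M = 3 × 11 = 33. M₁ = 11, y₁ ≡ 2 mod 3. M₂ = 3, y₂ ≡ 4 mod 11. y = 0×11×2 + 6×3×4 ≡ 6 mod 33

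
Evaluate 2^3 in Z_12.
2^{3} = 8 ≡ 8 mod 12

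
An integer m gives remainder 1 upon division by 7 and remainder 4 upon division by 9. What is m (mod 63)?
M = 7 × 9 = 63. M₁ = 9, y₁ ≡ 4 (mod 7). M₂ = 7, y₂ ≡ 4 (mod 9). m = 1×9×4 + 4×7×4 ≡ 22 (mod 63)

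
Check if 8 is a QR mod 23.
By Euler's criterion: 8^{11} ≡ 1 mod 23. Since this equals 1, 8 is a QR.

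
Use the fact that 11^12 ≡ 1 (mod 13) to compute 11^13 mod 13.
By Fermat: 11^{12} ≡ 1 (mod 13). So 11^{13} = 11^{12} · 11^{1} ≡ 11^{1} ≡ 11 (mod 13)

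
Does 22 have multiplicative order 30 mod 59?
Powers of 22 mod 59: 22^1≡22, 22^2≡12, 22^3≡28, 22^4≡26, 22^5≡41, 22^6≡17, 22^7≡20, 22^8≡27, 22^9≡4, 22^10≡29, 22^11≡48, 22^12≡53, 22^13≡45, 22^14≡46, 22^15≡9, 22^16≡21, 22^17≡49, 22^18≡16, 22^19≡57, 22^20≡15, 22^21≡35, 22^22≡3, 22^23≡7, 22^24≡36, 22^25≡25, 22^26≡19, 22^27≡5, 22^28≡51, 22^29≡1. Already 22^29≡1, so the order is 29 < 30. No, the actual order is 29.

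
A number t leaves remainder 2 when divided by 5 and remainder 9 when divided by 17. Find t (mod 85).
M = 5 × 17 = 85. M₁ = 17, y₁ ≡ 3 (mod 5). M₂ = 5, y₂ ≡ 7 (mod 17). t = 2×17×3 + 9×5×7 ≡ 77 (mod 85)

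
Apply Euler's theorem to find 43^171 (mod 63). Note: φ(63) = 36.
By Euler: 43^{36} ≡ 1 (mod 63) since gcd(43, 63) = 1. 171 = 4×36 + 27. So 43^{171} ≡ 43^{27} ≡ 1 (mod 63)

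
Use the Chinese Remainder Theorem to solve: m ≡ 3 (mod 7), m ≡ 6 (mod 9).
M = 7 × 9 = 63. M₁ = 9, y₁ ≡ 4 (mod 7). M₂ = 7, y₂ ≡ 4 (mod 9). m = 3×9×4 + 6×7×4 ≡ 24 (mod 63)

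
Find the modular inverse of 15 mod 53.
Since 53 is prime, by Fermat 15^(-1) ≡ 15^{51} ≡ 46 mod 53. Verify: 15 × 46 = 690 ≡ 1 mod 53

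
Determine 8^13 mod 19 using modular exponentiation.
By repeated squaring mod 19: 8^{1}≡8, 8^{2}≡7, 8^{4}≡11, 8^{8}≡7. Then 8^{13} = 8^{8+4+1} ≡ 7 × 11 × 8 ≡ 8 mod 19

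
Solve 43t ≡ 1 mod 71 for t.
Since 71 is prime, by Fermat 43^(-1) ≡ 43^{69} ≡ 38 mod 71. Verify: 43 × 38 = 1634 ≡ 1 mod 71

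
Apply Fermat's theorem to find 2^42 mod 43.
By Fermat's Little Theorem, 2^{42} ≡ 1 mod 43 since 43 is prime and gcd(2, 43) = 1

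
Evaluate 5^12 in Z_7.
Using Fermat: 5^{6} ≡ 1 mod 7. 12 ≡ 0 mod 6. So 5^{12} ≡ 5^{0} ≡ 1 mod 7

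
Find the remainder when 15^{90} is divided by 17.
By Fermat: 15^{16} ≡ 1 mod 17. 90 = 5×16 + 10. So 15^{90} ≡ 15^{10} ≡ 4 mod 17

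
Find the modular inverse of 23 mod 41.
Since 41 is prime, by Fermat 23^(-1) ≡ 23^{39} ≡ 25 (mod 41). Verify: 23 × 25 = 575 ≡ 1 (mod 41)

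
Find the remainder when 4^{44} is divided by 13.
By Fermat: 4^{12} ≡ 1 mod 13. 44 = 3×12 + 8. So 4^{44} ≡ 4^{8} ≡ 3 mod 13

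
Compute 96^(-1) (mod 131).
Since 131 is prime, by Fermat 96^(-1) ≡ 96^{129} ≡ 116 (mod 131). Verify: 96 × 116 = 11136 ≡ 1 (mod 131)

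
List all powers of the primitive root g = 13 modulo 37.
13^1, 13^2, ..., 13^{36} mod 37: [13, 21, 14, 34, 35, 11, 32, 9, 6, 4, 15, 10, 19, 25, 29, 7, 17, 36, 24, 16, 23, 3, 2, 26, 5, 28, 31, 33, 22, 27, 18, 12, 8, 30, 20, 1]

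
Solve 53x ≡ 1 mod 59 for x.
Since 59 is prime, by Fermat 53^(-1) ≡ 53^{57} ≡ 49 mod 59. Verify: 53 × 49 = 2597 ≡ 1 mod 59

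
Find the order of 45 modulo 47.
Powers of 45 mod 47: 45^1≡45, 45^2≡4, 45^3≡39, 45^4≡16, 45^5≡15, 45^6≡17, 45^7≡13, 45^8≡21, 45^9≡5, 45^10≡37, 45^11≡20, 45^12≡7, 45^13≡33, 45^14≡28, 45^15≡38, 45^16≡18, 45^17≡11, 45^18≡25, 45^19≡44, 45^20≡6, 45^21≡35, 45^22≡24, 45^23≡46, 45^24≡2, 45^25≡43, 45^26≡8, 45^27≡31, 45^28≡32, 45^29≡30, 45^30≡34, 45^31≡26, 45^32≡42, 45^33≡10, 45^34≡27, 45^35≡40, 45^36≡14, 45^37≡19, 45^38≡9, 45^39≡29, 45^40≡36, 45^41≡22, 45^42≡3, 45^43≡41, 45^44≡12, 45^45≡23, 45^46≡1. ord_47(45) = 46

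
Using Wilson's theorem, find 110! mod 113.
(112)! = (110)! × (111) × (112) ≡ -1 (mod 113). So (110)! ≡ -1 × [(112)(111)]^(-1) ≡ 56 (mod 113)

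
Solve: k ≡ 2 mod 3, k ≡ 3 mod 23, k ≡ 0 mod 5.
M = 3 × 23 × 5 = 345. M₁ = 115, y₁ ≡ 1 mod 3. M₂ = 15, y₂ ≡ 20 mod 23. M₃ = 69, y₃ ≡ 4 mod 5. k = 2×115×1 + 3×15×20 + 0×69×4 ≡ 95 mod 345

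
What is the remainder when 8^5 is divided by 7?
By repeated squaring mod 7: 8^{1}≡1, 8^{2}≡1, 8^{4}≡1. Then 8^{5} = 8^{4+1} ≡ 1 × 1 ≡ 1 mod 7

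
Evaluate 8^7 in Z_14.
By repeated squaring (mod 14): 8^{1}≡8, 8^{2}≡8, 8^{4}≡8. Then 8^{7} = 8^{4+2+1} ≡ 8 × 8 × 8 ≡ 8 (mod 14)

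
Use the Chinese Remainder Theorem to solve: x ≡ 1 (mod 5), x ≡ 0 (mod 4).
M = 5 × 4 = 20. M₁ = 4, y₁ ≡ 4 (mod 5). M₂ = 5, y₂ ≡ 1 (mod 4). x = 1×4×4 + 0×5×1 ≡ 16 (mod 20)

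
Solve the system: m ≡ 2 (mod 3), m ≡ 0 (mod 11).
M = 3 × 11 = 33. M₁ = 11, y₁ ≡ 2 (mod 3). M₂ = 3, y₂ ≡ 4 (mod 11). m = 2×11×2 + 0×3×4 ≡ 11 (mod 33)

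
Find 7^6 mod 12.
By repeated squaring mod 12: 7^{1}≡7, 7^{2}≡1, 7^{4}≡1. Then 7^{6} = 7^{4+2} ≡ 1 × 1 ≡ 1 mod 12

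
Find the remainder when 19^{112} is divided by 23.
By Fermat: 19^{22} ≡ 1 mod 23. 112 = 5×22 + 2. So 19^{112} ≡ 19^{2} ≡ 16 mod 23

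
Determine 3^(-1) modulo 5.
Since 5 is prime, by Fermat 3^(-1) ≡ 3^{3} ≡ 2 (mod 5). Verify: 3 × 2 = 6 ≡ 1 (mod 5)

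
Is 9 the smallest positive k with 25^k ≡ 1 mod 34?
Powers of 25 mod 34: 25^1≡25, 25^2≡13, 25^3≡19, 25^4≡33, 25^5≡9, 25^6≡21, 25^7≡15, 25^8≡1. Already 25^8≡1, so the order is 8 < 9. No, the actual order is 8.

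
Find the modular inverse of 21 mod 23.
Since 23 is prime, by Fermat 21^(-1) ≡ 21^{21} ≡ 11 (mod 23). Verify: 21 × 11 = 231 ≡ 1 (mod 23)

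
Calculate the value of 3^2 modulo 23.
3^{2} = 9 ≡ 9 (mod 23)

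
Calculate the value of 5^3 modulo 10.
5^{3} = 125 ≡ 5 mod 10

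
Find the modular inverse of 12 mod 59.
Since 59 is prime, by Fermat 12^(-1) ≡ 12^{57} ≡ 5 (mod 59). Verify: 12 × 5 = 60 ≡ 1 (mod 59)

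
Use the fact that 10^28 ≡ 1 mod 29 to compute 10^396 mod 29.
By Fermat: 10^{28} ≡ 1 mod 29. 396 ≡ 4 mod 28. So 10^{396} ≡ 10^{4} ≡ 24 mod 29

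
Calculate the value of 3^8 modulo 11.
By repeated squaring mod 11: 3^{1}≡3, 3^{2}≡9, 3^{4}≡4, 3^{8}≡5. So 3^{8} ≡ 5 mod 11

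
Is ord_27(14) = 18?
Powers of 14 mod 27: 14^1≡14, 14^2≡7, 14^3≡17, 14^4≡22, 14^5≡11, 14^6≡19, 14^7≡23, 14^8≡25, 14^9≡26, 14^10≡13, 14^11≡20, 14^12≡10, 14^13≡5, 14^14≡16, 14^15≡8, 14^16≡4, 14^17≡2, 14^18≡1. First k with 14^k≡1 is k=18. Yes, ord_27(14) = 18.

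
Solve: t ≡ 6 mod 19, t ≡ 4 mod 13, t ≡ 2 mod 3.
M = 19 × 13 × 3 = 741. M₁ = 39, y₁ ≡ 1 mod 19. M₂ = 57, y₂ ≡ 8 mod 13. M₃ = 247, y₃ ≡ 1 mod 3. t = 6×39×1 + 4×57×8 + 2×247×1 ≡ 329 mod 741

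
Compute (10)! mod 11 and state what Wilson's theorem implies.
(10)! mod 11 = 10. Since this equals -1 mod 11, Wilson confirms 11 is prime.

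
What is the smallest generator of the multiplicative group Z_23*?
g = 5. Powers: [5, 2, 10, 4, 20, 8, 17, ...] generates all 22 non-zero residues.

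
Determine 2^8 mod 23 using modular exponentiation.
By repeated squaring mod 23: 2^{1}≡2, 2^{2}≡4, 2^{4}≡16, 2^{8}≡3. So 2^{8} ≡ 3 mod 23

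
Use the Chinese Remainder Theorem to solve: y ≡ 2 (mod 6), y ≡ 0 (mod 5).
M = 6 × 5 = 30. M₁ = 5, y₁ ≡ 5 (mod 6). M₂ = 6, y₂ ≡ 1 (mod 5). y = 2×5×5 + 0×6×1 ≡ 20 (mod 30)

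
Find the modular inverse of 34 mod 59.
Since 59 is prime, by Fermat 34^(-1) ≡ 34^{57} ≡ 33 mod 59. Verify: 34 × 33 = 1122 ≡ 1 mod 59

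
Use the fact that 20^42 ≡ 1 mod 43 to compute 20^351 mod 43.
By Fermat: 20^{42} ≡ 1 mod 43. 351 ≡ 15 mod 42. So 20^{351} ≡ 20^{15} ≡ 32 mod 43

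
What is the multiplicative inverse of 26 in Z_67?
Since 67 is prime, by Fermat 26^(-1) ≡ 26^{65} ≡ 49 mod 67. Verify: 26 × 49 = 1274 ≡ 1 mod 67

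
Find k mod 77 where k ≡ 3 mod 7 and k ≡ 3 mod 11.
M = 7 × 11 = 77. M₁ = 11, y₁ ≡ 2 mod 7. M₂ = 7, y₂ ≡ 8 mod 11. k = 3×11×2 + 3×7×8 ≡ 3 mod 77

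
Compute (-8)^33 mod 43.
By repeated squaring mod 43: (-8)^{1}≡35, (-8)^{2}≡21, (-8)^{4}≡11, (-8)^{8}≡35, (-8)^{16}≡21, (-8)^{32}≡11. Then (-8)^{33} = (-8)^{32+1} ≡ 11 × 35 ≡ 41 mod 43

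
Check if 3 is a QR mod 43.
By Euler's criterion: 3^{21} ≡ 42 mod 43. Since this equals -1 (≡ 42), 3 is not a QR.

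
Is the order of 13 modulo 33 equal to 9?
Powers of 13 mod 33: 13^1≡13, 13^2≡4, 13^3≡19, 13^4≡16, 13^5≡10, 13^6≡31, 13^7≡7, 13^8≡25, 13^9≡28, 13^10≡1. 13^9≡28≢1, so ord ≠ 9. No, the actual order is 10.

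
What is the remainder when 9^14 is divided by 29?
By repeated squaring mod 29: 9^{1}≡9, 9^{2}≡23, 9^{4}≡7, 9^{8}≡20. Then 9^{14} = 9^{8+4+2} ≡ 20 × 7 × 23 ≡ 1 mod 29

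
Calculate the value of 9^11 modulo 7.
Using Fermat: 9^{6} ≡ 1 (mod 7). 11 ≡ 5 (mod 6). So 9^{11} ≡ 9^{5} ≡ 4 (mod 7)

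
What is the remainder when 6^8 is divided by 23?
By repeated squaring (mod 23): 6^{1}≡6, 6^{2}≡13, 6^{4}≡8, 6^{8}≡18. So 6^{8} ≡ 18 (mod 23)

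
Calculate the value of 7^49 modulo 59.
By repeated squaring mod 59: 7^{1}≡7, 7^{2}≡49, 7^{4}≡41, 7^{8}≡29, 7^{16}≡15, 7^{32}≡48. Then 7^{49} = 7^{32+16+1} ≡ 48 × 15 × 7 ≡ 25 mod 59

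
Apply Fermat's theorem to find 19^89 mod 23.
By Fermat: 19^{22} ≡ 1 mod 23. 89 = 4×22 + 1. So 19^{89} ≡ 19^{1} ≡ 19 mod 23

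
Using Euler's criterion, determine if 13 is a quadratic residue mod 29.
By Euler's criterion: 13^{14} ≡ 1 mod 29. Since this equals 1, 13 is a QR.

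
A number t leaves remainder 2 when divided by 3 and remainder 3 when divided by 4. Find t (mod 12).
M = 3 × 4 = 12. M₁ = 4, y₁ ≡ 1 (mod 3). M₂ = 3, y₂ ≡ 3 (mod 4). t = 2×4×1 + 3×3×3 ≡ 11 (mod 12)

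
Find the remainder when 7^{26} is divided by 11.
By Fermat: 7^{10} ≡ 1 mod 11. 26 = 2×10 + 6. So 7^{26} ≡ 7^{6} ≡ 4 mod 11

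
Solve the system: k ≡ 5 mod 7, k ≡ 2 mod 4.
M = 7 × 4 = 28. M₁ = 4, y₁ ≡ 2 mod 7. M₂ = 7, y₂ ≡ 3 mod 4. k = 5×4×2 + 2×7×3 ≡ 26 mod 28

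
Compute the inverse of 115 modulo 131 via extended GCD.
Extended GCD: 115(-41) + 131(36) = 1. So 115^(-1) ≡ -41 ≡ 90 mod 131. Verify: 115 × 90 = 10350 ≡ 1 mod 131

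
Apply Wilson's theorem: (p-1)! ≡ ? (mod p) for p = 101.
By Wilson's theorem, (100)! ≡ -1 ≡ 100 mod 101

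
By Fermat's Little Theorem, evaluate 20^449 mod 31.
By Fermat: 20^{30} ≡ 1 (mod 31). 449 ≡ 29 (mod 30). So 20^{449} ≡ 20^{29} ≡ 14 (mod 31)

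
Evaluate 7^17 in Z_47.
By repeated squaring mod 47: 7^{1}≡7, 7^{2}≡2, 7^{4}≡4, 7^{8}≡16, 7^{16}≡21. Then 7^{17} = 7^{16+1} ≡ 21 × 7 ≡ 6 mod 47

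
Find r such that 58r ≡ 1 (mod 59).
Since 59 is prime, by Fermat 58^(-1) ≡ 58^{57} ≡ 58 (mod 59). Verify: 58 × 58 = 3364 ≡ 1 (mod 59)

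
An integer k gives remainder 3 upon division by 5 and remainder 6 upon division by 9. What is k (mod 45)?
M = 5 × 9 = 45. M₁ = 9, y₁ ≡ 4 (mod 5). M₂ = 5, y₂ ≡ 2 (mod 9). k = 3×9×4 + 6×5×2 ≡ 33 (mod 45)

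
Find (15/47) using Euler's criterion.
(15/47) = 15^{23} mod 47 = -1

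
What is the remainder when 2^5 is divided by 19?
By repeated squaring (mod 19): 2^{1}≡2, 2^{2}≡4, 2^{4}≡16. Then 2^{5} = 2^{4+1} ≡ 16 × 2 ≡ 13 (mod 19)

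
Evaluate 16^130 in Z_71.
Using Fermat: 16^{70} ≡ 1 mod 71. 130 ≡ 60 mod 70. So 16^{130} ≡ 16^{60} ≡ 20 mod 71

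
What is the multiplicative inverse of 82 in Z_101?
Since 101 is prime, by Fermat 82^(-1) ≡ 82^{99} ≡ 85 (mod 101). Verify: 82 × 85 = 6970 ≡ 1 (mod 101)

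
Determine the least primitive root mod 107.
g = 2. Powers: [2, 4, 8, 16, 32, 64, 21, 42, ...] generates all 106 non-zero residues.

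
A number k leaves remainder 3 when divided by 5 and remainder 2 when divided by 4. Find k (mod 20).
M = 5 × 4 = 20. M₁ = 4, y₁ ≡ 4 (mod 5). M₂ = 5, y₂ ≡ 1 (mod 4). k = 3×4×4 + 2×5×1 ≡ 18 (mod 20)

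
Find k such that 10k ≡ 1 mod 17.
Since 17 is prime, by Fermat 10^(-1) ≡ 10^{15} ≡ 12 mod 17. Verify: 10 × 12 = 120 ≡ 1 mod 17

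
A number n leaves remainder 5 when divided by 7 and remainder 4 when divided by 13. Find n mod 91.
M = 7 × 13 = 91. M₁ = 13, y₁ ≡ 6 mod 7. M₂ = 7, y₂ ≡ 2 mod 13. n = 5×13×6 + 4×7×2 ≡ 82 mod 91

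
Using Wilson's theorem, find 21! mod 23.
(22)! = (21)! × (22) ≡ -1 mod 23. So (21)! ≡ -1 × (22)^(-1) ≡ (-1)×(-1) = 1 mod 23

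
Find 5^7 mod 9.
By repeated squaring mod 9: 5^{1}≡5, 5^{2}≡7, 5^{4}≡4. Then 5^{7} = 5^{4+2+1} ≡ 4 × 7 × 5 ≡ 5 mod 9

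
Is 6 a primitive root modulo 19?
6^{9} ≡ 1 (mod 19) and 9 < 18, so ord_19(6) = 9 ≠ 18 and 6 is not a primitive root.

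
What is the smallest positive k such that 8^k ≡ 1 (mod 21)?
Powers of 8 mod 21: 8^1≡8, 8^2≡1. ord_21(8) = 2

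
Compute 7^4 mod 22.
7^{4} = 2401 ≡ 3 (mod 22)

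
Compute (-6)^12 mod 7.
Using Fermat: (-6)^{6} ≡ 1 (mod 7). 12 ≡ 0 (mod 6). So (-6)^{12} ≡ (-6)^{0} ≡ 1 (mod 7)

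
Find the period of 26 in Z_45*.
Powers of 26 mod 45: 26^1≡26, 26^2≡1. So the order of 26 is 2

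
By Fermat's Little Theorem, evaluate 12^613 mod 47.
By Fermat: 12^{46} ≡ 1 mod 47. 613 ≡ 15 mod 46. So 12^{613} ≡ 12^{15} ≡ 18 mod 47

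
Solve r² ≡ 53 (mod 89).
The square roots of 53 mod 89 are 26 and 63. Verify: 26² = 676 ≡ 53 (mod 89)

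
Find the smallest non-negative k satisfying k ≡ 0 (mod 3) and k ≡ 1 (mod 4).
M = 3 × 4 = 12. M₁ = 4, y₁ ≡ 1 (mod 3). M₂ = 3, y₂ ≡ 3 (mod 4). k = 0×4×1 + 1×3×3 ≡ 9 (mod 12)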